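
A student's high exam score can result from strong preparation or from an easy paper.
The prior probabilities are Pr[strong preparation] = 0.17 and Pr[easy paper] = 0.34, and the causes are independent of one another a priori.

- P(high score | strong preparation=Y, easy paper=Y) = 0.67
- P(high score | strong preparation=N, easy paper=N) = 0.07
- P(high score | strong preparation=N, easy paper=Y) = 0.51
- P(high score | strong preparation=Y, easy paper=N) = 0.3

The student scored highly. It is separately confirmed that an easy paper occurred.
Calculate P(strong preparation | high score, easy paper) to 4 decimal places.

For the numerator, keep only strong preparation=true terms: 0.67·0.17 = 0.113900
The normalizing constant is 0.51·0.83 + 0.67·0.17 = 0.537200
Posterior = 0.113900 / 0.537200 ≈ 0.2120

P(strong preparation | high score, easy paper) ≈ 0.2120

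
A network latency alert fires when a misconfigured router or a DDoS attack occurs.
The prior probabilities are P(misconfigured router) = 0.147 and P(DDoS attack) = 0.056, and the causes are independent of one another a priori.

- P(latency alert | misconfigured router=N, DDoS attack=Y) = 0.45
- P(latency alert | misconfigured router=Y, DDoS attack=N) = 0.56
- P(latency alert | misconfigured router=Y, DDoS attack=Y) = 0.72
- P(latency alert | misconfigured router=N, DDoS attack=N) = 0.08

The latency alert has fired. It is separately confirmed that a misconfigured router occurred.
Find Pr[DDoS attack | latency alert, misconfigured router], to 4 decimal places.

Numerator (weight on configurations with DDoS attack): 0.72×0.056 = 0.040320
The normalizing constant is 0.56×0.944 + 0.72×0.056 = 0.568960
Posterior = 0.040320 / 0.568960 ≈ 0.0709

Pr[DDoS attack | latency alert, misconfigured router] ≈ 0.0709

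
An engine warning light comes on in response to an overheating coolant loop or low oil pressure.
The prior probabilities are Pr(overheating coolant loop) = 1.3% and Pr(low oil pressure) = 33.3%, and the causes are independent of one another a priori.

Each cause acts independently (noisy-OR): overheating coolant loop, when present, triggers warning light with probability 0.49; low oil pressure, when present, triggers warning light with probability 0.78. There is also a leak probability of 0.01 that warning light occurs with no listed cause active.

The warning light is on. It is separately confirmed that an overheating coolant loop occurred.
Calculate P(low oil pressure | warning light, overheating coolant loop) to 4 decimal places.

Under noisy-OR, P(warning light | causes) = 1 − (1−0.01)·∏(1−qᵢ) over the active causes.
P(warning light | overheating coolant loop) = 0.4951×0.667 + 0.888922×0.333 = 0.330232 + 0.296011 = 0.626243
The low oil pressure-present share is 0.888922×0.333 = 0.296011.
P(low oil pressure | warning light, overheating coolant loop) = 0.296011 / 0.626243 ≈ 0.4727

P(low oil pressure | warning light, overheating coolant loop) ≈ 0.4727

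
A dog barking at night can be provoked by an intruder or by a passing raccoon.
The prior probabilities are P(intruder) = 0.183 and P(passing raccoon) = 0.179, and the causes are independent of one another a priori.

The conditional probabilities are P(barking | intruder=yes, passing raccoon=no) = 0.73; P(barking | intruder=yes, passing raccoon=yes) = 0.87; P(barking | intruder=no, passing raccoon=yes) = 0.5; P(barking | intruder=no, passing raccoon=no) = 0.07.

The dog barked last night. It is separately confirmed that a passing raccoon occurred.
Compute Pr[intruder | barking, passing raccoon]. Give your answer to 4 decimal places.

For the numerator, keep only intruder=true terms: 0.87·0.183 = 0.159210
Denominator P(barking | passing raccoon): 0.5·0.817 + 0.87·0.183 = 0.567710
P(intruder | barking, passing raccoon) = 0.159210/0.567710 ≈ 0.2804

Pr[intruder | barking, passing raccoon] ≈ 0.2804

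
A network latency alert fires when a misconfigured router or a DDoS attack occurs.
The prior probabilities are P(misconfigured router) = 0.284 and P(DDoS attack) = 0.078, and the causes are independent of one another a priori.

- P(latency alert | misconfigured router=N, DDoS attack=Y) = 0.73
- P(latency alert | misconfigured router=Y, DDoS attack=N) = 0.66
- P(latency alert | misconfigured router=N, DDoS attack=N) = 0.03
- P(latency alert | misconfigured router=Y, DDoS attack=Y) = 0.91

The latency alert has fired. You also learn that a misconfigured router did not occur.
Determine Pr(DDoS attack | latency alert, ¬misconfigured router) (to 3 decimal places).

P(latency alert | ¬misconfigured router) = 0.03×0.922 + 0.73×0.078 = 0.027660 + 0.056940 = 0.084600
Of this, 0.056940 comes from 0.73×0.078 (the DDoS attack=true cases).
So P(DDoS attack | latency alert, ¬misconfigured router) = 0.056940/0.084600 ≈ 0.673.

Pr(DDoS attack | latency alert, ¬misconfigured router) ≈ 0.673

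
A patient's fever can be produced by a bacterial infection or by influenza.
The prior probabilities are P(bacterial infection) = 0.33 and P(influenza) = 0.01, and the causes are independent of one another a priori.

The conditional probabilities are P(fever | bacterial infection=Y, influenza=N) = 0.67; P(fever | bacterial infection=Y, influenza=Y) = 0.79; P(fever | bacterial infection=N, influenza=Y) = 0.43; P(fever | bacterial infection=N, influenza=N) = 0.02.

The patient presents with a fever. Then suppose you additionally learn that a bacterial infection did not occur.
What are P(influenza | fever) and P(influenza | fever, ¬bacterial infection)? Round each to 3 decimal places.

P(influenza | fever) ≈ 0.023; P(influenza | fever, ¬bacterial infection) ≈ 0.178

P(fever) = 0.02·0.67·0.99 + 0.43·0.67·0.01 + 0.67·0.33·0.99 + 0.79·0.33·0.01 = 0.013266 + 0.002881 + 0.218889 + 0.002607 = 0.237643
The influenza-present share is 0.002881 + 0.002607 = 0.005488.
So P(influenza | fever) = 0.005488/0.237643 ≈ 0.023.

Now also conditioning on bacterial infection≠true:
Numerator (weight on configurations with influenza): 0.43·0.01 = 0.004300
Normalizer over all consistent configurations: 0.02·0.99 + 0.43·0.01 = 0.024100
Posterior = 0.004300 / 0.024100 ≈ 0.178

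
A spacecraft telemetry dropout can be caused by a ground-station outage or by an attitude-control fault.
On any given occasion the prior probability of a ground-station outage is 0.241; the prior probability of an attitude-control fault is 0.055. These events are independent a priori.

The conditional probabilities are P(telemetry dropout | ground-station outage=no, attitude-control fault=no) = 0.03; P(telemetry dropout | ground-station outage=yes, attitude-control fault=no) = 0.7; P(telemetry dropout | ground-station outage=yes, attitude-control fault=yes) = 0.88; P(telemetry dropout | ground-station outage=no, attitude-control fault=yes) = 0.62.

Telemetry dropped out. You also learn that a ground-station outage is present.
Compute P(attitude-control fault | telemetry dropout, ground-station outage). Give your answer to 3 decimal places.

Sum P(telemetry dropout|·) weighted by the priors over both values of attitude-control fault:
  P(telemetry dropout | ground-station outage) = 0.7×0.945 + 0.88×0.055
        = 0.661500 + 0.048400 = 0.709900
The terms with attitude-control fault present sum to 0.048400, so
  P(attitude-control fault | telemetry dropout, ground-station outage) = 0.048400 / 0.709900 ≈ 0.068

P(attitude-control fault | telemetry dropout, ground-station outage) ≈ 0.068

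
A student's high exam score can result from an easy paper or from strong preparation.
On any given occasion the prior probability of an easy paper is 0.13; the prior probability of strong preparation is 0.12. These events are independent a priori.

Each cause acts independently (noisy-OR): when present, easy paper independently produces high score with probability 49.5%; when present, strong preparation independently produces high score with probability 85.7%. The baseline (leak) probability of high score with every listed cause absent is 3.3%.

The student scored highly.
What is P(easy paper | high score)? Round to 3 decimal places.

P(easy paper | high score) ≈ 0.388

Under noisy-OR, P(high score | causes) = 1 − (1−0.033)·∏(1−qᵢ) over the active causes.
Weight on easy paper=true, given the evidence: 0.058534 + 0.014511 = 0.073045
Denominator P(high score): 0.033×0.87×0.88 + 0.861719×0.87×0.12 + 0.511665×0.13×0.88 + 0.930168×0.13×0.12 = 0.188273
P(easy paper | high score) = 0.073045/0.188273 ≈ 0.388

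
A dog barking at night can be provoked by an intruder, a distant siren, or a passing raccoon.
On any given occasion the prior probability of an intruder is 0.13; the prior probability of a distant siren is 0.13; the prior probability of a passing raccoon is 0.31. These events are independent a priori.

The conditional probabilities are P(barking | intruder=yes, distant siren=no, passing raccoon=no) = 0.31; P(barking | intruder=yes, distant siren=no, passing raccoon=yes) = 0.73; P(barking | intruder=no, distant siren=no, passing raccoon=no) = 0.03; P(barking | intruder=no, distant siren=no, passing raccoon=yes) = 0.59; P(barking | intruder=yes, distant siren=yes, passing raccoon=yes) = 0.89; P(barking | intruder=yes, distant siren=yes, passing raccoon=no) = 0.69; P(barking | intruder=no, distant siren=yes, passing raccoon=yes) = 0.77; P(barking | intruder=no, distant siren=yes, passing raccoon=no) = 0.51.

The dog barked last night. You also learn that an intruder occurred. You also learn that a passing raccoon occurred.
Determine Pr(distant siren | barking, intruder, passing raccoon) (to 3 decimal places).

Sum P(barking|·) weighted by the priors over both values of distant siren:
  P(barking | intruder, passing raccoon) = 0.73·0.87 + 0.89·0.13
        = 0.635100 + 0.115700 = 0.750800
Configurations with distant siren contribute 0.115700, so
  P(distant siren | barking, intruder, passing raccoon) = 0.115700 / 0.750800 ≈ 0.154

Pr(distant siren | barking, intruder, passing raccoon) ≈ 0.154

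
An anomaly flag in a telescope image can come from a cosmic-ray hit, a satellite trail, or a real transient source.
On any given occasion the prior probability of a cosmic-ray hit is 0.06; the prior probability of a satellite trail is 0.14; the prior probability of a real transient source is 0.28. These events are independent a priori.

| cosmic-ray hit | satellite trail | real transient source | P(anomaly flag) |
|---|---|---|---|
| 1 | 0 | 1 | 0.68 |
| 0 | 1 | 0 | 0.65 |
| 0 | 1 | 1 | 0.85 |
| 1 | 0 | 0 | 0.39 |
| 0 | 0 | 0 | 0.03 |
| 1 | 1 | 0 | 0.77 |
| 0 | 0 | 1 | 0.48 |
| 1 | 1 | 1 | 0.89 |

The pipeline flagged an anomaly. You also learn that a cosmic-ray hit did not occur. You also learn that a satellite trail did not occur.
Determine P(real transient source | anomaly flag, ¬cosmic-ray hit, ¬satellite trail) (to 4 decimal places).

P(real transient source | anomaly flag, ¬cosmic-ray hit, ¬satellite trail) ≈ 0.8615

P(anomaly flag | ¬cosmic-ray hit, ¬satellite trail) = 0.03×0.72 + 0.48×0.28 = 0.021600 + 0.134400 = 0.156000
Of this, 0.134400 comes from 0.48×0.28 (the real transient source=true cases).
Hence the posterior is 0.134400/0.156000 ≈ 0.8615.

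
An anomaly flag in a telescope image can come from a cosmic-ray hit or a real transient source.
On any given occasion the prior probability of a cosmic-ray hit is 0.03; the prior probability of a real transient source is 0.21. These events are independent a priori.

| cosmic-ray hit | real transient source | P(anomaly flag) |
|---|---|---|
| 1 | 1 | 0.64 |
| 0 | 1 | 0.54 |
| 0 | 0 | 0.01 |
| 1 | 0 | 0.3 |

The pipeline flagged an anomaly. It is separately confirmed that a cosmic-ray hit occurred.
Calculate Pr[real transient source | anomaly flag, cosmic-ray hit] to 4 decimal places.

Pr[real transient source | anomaly flag, cosmic-ray hit] ≈ 0.3619

P(anomaly flag | cosmic-ray hit) = 0.3·0.79 + 0.64·0.21 = 0.237000 + 0.134400 = 0.371400
Of this, 0.134400 comes from 0.64·0.21 (the real transient source=true cases).
Hence the posterior is 0.134400/0.371400 ≈ 0.3619.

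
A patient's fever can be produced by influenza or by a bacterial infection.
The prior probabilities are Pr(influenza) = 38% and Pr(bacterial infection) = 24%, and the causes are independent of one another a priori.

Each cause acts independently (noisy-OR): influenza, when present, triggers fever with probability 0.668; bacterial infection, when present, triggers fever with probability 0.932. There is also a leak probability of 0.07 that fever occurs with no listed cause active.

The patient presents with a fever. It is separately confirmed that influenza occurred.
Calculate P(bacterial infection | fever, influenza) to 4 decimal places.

Under noisy-OR, P(fever | causes) = 1 − (1−0.07)·∏(1−qᵢ) over the active causes.
Sum P(fever|·) weighted by the priors over both values of bacterial infection:
  P(fever | influenza) = 0.69124·0.76 + 0.979004·0.24
        = 0.525342 + 0.234961 = 0.760303
Configurations with bacterial infection contribute 0.234961, so
  P(bacterial infection | fever, influenza) = 0.234961 / 0.760303 ≈ 0.3090

P(bacterial infection | fever, influenza) ≈ 0.3090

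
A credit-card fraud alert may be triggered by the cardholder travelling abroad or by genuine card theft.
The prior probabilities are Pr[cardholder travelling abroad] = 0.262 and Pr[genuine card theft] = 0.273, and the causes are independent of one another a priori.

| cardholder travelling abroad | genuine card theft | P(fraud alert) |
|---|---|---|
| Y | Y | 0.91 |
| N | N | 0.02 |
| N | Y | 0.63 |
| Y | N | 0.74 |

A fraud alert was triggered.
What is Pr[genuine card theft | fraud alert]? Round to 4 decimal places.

Pr[genuine card theft | fraud alert] ≈ 0.5587

P(fraud alert) = 0.02·0.738·0.727 + 0.63·0.738·0.273 + 0.74·0.262·0.727 + 0.91·0.262·0.273 = 0.010731 + 0.126929 + 0.140951 + 0.065089 = 0.343700
Of this, 0.192018 comes from 0.126929 + 0.065089 (the genuine card theft=true cases).
So P(genuine card theft | fraud alert) = 0.192018/0.343700 ≈ 0.5587.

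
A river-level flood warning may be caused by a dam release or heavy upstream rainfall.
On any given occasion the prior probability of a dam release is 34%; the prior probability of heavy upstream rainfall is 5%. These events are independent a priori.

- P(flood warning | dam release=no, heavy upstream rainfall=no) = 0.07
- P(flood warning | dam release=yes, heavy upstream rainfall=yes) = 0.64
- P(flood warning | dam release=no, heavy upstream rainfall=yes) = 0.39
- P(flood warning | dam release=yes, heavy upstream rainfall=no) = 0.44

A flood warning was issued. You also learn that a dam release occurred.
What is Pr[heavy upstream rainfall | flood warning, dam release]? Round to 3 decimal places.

Pr[heavy upstream rainfall | flood warning, dam release] ≈ 0.071

P(flood warning | dam release) = 0.44·0.95 + 0.64·0.05 = 0.418000 + 0.032000 = 0.450000
Restricting to configurations with heavy upstream rainfall present: 0.64·0.05 = 0.032000.
So P(heavy upstream rainfall | flood warning, dam release) = 0.032000/0.450000 ≈ 0.071.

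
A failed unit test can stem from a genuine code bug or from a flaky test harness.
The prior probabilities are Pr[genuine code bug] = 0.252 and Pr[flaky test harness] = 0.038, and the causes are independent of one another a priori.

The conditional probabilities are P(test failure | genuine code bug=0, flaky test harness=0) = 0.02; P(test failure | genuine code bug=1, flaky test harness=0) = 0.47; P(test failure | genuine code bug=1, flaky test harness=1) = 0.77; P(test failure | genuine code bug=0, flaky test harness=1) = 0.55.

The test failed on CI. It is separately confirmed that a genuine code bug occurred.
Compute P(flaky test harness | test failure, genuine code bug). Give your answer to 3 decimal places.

Numerator (weight on configurations with flaky test harness): 0.77*0.038 = 0.029260
Denominator P(test failure | genuine code bug): 0.47*0.962 + 0.77*0.038 = 0.481400
P(flaky test harness | test failure, genuine code bug) = 0.029260/0.481400 ≈ 0.061

P(flaky test harness | test failure, genuine code bug) ≈ 0.061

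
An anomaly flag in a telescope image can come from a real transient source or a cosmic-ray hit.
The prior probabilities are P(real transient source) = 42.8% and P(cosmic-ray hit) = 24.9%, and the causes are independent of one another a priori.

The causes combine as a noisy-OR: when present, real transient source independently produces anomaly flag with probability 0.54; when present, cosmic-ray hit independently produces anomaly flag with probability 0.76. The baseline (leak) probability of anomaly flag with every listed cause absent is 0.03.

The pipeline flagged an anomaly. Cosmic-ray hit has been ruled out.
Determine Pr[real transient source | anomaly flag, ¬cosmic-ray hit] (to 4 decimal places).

Under noisy-OR, P(anomaly flag | causes) = 1 − (1−0.03)·∏(1−qᵢ) over the active causes.
P(anomaly flag | ¬cosmic-ray hit) = 0.03*0.572 + 0.5538*0.428 = 0.017160 + 0.237026 = 0.254186
Of this, 0.237026 comes from 0.5538*0.428 (the real transient source=true cases).
So P(real transient source | anomaly flag, ¬cosmic-ray hit) = 0.237026/0.254186 ≈ 0.9325.

Pr[real transient source | anomaly flag, ¬cosmic-ray hit] ≈ 0.9325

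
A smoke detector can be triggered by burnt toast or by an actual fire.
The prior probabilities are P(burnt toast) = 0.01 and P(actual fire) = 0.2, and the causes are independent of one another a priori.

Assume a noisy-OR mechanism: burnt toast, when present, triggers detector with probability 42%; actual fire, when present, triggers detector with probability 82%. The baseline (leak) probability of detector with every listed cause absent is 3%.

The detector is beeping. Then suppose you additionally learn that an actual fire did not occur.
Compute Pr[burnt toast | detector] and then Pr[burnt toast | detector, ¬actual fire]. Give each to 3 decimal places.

Pr[burnt toast | detector] ≈ 0.028; Pr[burnt toast | detector, ¬actual fire] ≈ 0.128

Under noisy-OR, P(detector | causes) = 1 − (1−0.03)·∏(1−qᵢ) over the active causes.
By total probability over the 4 (burnt toast, actual fire) configurations:
  P(detector) = 0.03·0.99·0.8 + 0.8254·0.99·0.2 + 0.4374·0.01·0.8 + 0.898732·0.01·0.2
        = 0.023760 + 0.163429 + 0.003499 + 0.001797 = 0.192485
Configurations with burnt toast contribute 0.005296, so
  P(burnt toast | detector) = 0.005296 / 0.192485 ≈ 0.028

Now condition on the additional information:
P(detector | ¬actual fire) = 0.03·0.99 + 0.4374·0.01 = 0.029700 + 0.004374 = 0.034074
Of this, 0.004374 comes from 0.4374·0.01 (the burnt toast=true cases).
So P(burnt toast | detector, ¬actual fire) = 0.004374/0.034074 ≈ 0.128.
Ruling out actual fire raises the posterior on burnt toast — the flip side of explaining away.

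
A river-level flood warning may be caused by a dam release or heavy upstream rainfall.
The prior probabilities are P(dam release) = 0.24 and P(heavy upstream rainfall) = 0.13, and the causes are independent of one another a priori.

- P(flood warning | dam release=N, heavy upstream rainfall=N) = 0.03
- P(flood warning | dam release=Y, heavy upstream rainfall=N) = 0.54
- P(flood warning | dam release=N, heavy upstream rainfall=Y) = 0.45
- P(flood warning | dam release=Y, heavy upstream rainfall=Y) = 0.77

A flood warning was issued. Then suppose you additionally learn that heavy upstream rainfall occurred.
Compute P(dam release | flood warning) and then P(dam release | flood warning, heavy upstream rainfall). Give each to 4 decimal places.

P(flood warning) = 0.03·0.76·0.87 + 0.45·0.76·0.13 + 0.54·0.24·0.87 + 0.77·0.24·0.13 = 0.019836 + 0.044460 + 0.112752 + 0.024024 = 0.201072
The dam release-present share is 0.112752 + 0.024024 = 0.136776.
Hence the posterior is 0.136776/0.201072 ≈ 0.6802.

Now also conditioning on heavy upstream rainfall=true:
Sum P(flood warning|·) weighted by the priors over both values of dam release:
  P(flood warning | heavy upstream rainfall) = 0.45×0.76 + 0.77×0.24
        = 0.342000 + 0.184800 = 0.526800
The terms with dam release present sum to 0.184800, so
  P(dam release | flood warning, heavy upstream rainfall) = 0.184800 / 0.526800 ≈ 0.3508
The drop from 0.6802 to 0.3508 is the explaining-away (discounting) effect.

P(dam release | flood warning) ≈ 0.6802; P(dam release | flood warning, heavy upstream rainfall) ≈ 0.3508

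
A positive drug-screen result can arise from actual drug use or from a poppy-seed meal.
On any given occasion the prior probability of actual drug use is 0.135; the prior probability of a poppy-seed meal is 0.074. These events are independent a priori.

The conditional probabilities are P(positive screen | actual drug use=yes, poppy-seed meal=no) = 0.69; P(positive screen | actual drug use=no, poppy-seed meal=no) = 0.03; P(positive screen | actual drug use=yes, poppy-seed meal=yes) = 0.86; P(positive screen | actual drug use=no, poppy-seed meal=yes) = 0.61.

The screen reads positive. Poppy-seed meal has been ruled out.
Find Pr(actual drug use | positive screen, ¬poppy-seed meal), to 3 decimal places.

Numerator (weight on configurations with actual drug use): 0.69·0.135 = 0.093150
Denominator P(positive screen | ¬poppy-seed meal): 0.03·0.865 + 0.69·0.135 = 0.119100
P(actual drug use | positive screen, ¬poppy-seed meal) = 0.093150/0.119100 ≈ 0.782

Pr(actual drug use | positive screen, ¬poppy-seed meal) ≈ 0.782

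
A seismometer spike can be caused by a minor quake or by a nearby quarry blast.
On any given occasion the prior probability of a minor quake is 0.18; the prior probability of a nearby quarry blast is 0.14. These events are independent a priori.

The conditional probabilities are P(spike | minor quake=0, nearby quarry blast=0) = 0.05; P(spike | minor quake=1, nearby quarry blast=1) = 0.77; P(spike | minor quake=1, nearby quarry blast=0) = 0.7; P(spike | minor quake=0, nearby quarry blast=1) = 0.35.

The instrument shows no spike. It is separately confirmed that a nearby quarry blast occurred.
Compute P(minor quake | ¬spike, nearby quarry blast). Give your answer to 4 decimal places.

P(¬spike | nearby quarry blast) = 0.65×0.82 + 0.23×0.18 = 0.533000 + 0.041400 = 0.574400
The minor quake-present share is 0.23×0.18 = 0.041400.
So P(minor quake | ¬spike, nearby quarry blast) = 0.041400/0.574400 ≈ 0.0721.

P(minor quake | ¬spike, nearby quarry blast) ≈ 0.0721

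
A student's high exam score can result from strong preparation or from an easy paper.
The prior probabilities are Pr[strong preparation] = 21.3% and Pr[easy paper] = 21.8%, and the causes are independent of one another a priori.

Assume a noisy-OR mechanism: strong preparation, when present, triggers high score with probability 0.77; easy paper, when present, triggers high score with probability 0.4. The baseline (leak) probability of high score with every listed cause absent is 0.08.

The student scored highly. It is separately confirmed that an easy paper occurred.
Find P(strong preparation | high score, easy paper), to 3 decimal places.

P(strong preparation | high score, easy paper) ≈ 0.345

Under noisy-OR, P(high score | causes) = 1 − (1−0.08)·∏(1−qᵢ) over the active causes.
P(high score | easy paper) = 0.448·0.787 + 0.87304·0.213 = 0.352576 + 0.185958 = 0.538534
Restricting to configurations with strong preparation present: 0.87304·0.213 = 0.185958.
So P(strong preparation | high score, easy paper) = 0.185958/0.538534 ≈ 0.345.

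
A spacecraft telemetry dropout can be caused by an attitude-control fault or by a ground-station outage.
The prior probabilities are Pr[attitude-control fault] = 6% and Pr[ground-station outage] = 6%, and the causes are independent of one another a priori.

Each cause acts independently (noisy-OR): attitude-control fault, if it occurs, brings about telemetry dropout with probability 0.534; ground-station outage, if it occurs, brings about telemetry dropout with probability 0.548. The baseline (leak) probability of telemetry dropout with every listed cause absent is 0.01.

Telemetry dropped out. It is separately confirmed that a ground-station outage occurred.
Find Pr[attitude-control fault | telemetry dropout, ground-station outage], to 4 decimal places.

Pr[attitude-control fault | telemetry dropout, ground-station outage] ≈ 0.0838

Under noisy-OR, P(telemetry dropout | causes) = 1 − (1−0.01)·∏(1−qᵢ) over the active causes.
For the numerator, keep only attitude-control fault=true terms: 0.791474×0.06 = 0.047488
Normalizer over all consistent configurations: 0.55252×0.94 + 0.791474×0.06 = 0.566857
P(attitude-control fault | telemetry dropout, ground-station outage) = 0.047488/0.566857 ≈ 0.0838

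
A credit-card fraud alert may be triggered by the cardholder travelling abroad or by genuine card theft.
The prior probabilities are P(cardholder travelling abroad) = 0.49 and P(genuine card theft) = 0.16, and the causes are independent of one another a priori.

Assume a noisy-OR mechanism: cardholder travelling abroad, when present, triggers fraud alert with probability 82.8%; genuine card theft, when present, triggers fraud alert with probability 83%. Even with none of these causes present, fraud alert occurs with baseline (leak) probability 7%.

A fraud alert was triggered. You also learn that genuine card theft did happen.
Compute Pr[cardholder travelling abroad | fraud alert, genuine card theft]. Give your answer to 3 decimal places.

Under noisy-OR, P(fraud alert | causes) = 1 − (1−0.07)·∏(1−qᵢ) over the active causes.
By total probability over both values of cardholder travelling abroad:
  P(fraud alert | genuine card theft) = 0.8419*0.51 + 0.972807*0.49
        = 0.429369 + 0.476675 = 0.906044
Keeping only the cardholder travelling abroad-present terms gives 0.476675, so
  P(cardholder travelling abroad | fraud alert, genuine card theft) = 0.476675 / 0.906044 ≈ 0.526

Pr[cardholder travelling abroad | fraud alert, genuine card theft] ≈ 0.526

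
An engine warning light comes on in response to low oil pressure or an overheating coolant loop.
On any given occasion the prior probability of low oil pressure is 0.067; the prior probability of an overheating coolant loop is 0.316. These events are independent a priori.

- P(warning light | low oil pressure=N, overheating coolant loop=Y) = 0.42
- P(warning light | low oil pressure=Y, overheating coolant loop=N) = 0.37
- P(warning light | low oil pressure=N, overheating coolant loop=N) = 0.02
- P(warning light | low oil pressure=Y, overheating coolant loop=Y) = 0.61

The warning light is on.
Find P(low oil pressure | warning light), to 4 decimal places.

By total probability over the 4 (low oil pressure, overheating coolant loop) configurations:
  P(warning light) = 0.02·0.933·0.684 + 0.42·0.933·0.316 + 0.37·0.067·0.684 + 0.61·0.067·0.316
        = 0.012763 + 0.123828 + 0.016956 + 0.012915 = 0.166462
The terms with low oil pressure present sum to 0.029871, so
  P(low oil pressure | warning light) = 0.029871 / 0.166462 ≈ 0.1794

P(low oil pressure | warning light) ≈ 0.1794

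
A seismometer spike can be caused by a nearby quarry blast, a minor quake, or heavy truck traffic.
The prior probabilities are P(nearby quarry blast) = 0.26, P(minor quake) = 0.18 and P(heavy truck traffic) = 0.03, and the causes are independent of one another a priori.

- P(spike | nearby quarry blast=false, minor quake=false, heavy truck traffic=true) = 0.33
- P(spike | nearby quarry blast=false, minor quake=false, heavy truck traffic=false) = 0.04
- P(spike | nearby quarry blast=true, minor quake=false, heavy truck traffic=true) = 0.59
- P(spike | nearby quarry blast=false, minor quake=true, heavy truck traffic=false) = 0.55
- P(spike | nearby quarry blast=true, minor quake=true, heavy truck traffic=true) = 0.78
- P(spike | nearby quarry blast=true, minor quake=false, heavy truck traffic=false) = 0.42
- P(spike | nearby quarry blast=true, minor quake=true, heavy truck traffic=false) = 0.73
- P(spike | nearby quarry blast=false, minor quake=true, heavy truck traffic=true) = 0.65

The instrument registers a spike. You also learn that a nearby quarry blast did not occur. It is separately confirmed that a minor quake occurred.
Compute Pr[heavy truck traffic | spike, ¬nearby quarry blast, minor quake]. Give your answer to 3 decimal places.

Numerator (weight on configurations with heavy truck traffic): 0.65·0.03 = 0.019500
Denominator P(spike | ¬nearby quarry blast, minor quake): 0.55·0.97 + 0.65·0.03 = 0.553000
P(heavy truck traffic | spike, ¬nearby quarry blast, minor quake) = 0.019500/0.553000 ≈ 0.035

Pr[heavy truck traffic | spike, ¬nearby quarry blast, minor quake] ≈ 0.035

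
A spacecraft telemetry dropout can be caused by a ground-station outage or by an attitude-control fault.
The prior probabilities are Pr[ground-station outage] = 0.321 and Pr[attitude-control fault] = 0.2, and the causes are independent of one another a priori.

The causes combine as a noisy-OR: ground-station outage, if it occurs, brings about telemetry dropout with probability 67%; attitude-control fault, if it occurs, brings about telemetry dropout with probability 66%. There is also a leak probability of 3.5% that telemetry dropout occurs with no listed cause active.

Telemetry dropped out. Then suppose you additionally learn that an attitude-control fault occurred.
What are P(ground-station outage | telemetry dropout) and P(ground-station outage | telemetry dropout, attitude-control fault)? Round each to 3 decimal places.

Under noisy-OR, P(telemetry dropout | causes) = 1 − (1−0.035)·∏(1−qᵢ) over the active causes.
By total probability over the 4 (ground-station outage, attitude-control fault) configurations:
  P(telemetry dropout) = 0.035*0.679*0.8 + 0.6719*0.679*0.2 + 0.68155*0.321*0.8 + 0.891727*0.321*0.2
        = 0.019012 + 0.091244 + 0.175022 + 0.057249 = 0.342527
Keeping only the ground-station outage-present terms gives 0.232271, so
  P(ground-station outage | telemetry dropout) = 0.232271 / 0.342527 ≈ 0.678

With the extra evidence:
Sum P(telemetry dropout|·) weighted by the priors over both values of ground-station outage:
  P(telemetry dropout | attitude-control fault) = 0.6719*0.679 + 0.891727*0.321
        = 0.456220 + 0.286244 = 0.742464
Keeping only the ground-station outage-present terms gives 0.286244, so
  P(ground-station outage | telemetry dropout, attitude-control fault) = 0.286244 / 0.742464 ≈ 0.386
Conditioning on attitude-control fault lowers the posterior on ground-station outage: the classic explaining-away effect in a common-effect structure.

P(ground-station outage | telemetry dropout) ≈ 0.678; P(ground-station outage | telemetry dropout, attitude-control fault) ≈ 0.386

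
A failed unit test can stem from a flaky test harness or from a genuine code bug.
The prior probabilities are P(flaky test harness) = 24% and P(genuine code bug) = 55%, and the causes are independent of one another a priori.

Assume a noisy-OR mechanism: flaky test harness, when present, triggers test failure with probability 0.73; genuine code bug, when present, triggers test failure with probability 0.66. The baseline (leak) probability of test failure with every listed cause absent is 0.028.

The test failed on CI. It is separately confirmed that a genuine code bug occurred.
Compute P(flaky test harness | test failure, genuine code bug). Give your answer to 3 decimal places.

Under noisy-OR, P(test failure | causes) = 1 − (1−0.028)·∏(1−qᵢ) over the active causes.
For the numerator, keep only flaky test harness=true terms: 0.91077×0.24 = 0.218585
The normalizing constant is 0.66952×0.76 + 0.91077×0.24 = 0.727420
Posterior = 0.218585 / 0.727420 ≈ 0.300

P(flaky test harness | test failure, genuine code bug) ≈ 0.300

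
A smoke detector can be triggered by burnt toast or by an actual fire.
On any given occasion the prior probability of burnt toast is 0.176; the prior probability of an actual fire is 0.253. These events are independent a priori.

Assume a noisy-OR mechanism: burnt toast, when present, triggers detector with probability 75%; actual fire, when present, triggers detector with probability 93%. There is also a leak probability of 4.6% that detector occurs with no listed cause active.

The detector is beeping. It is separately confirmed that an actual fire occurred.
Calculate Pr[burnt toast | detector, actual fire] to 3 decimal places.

Pr[burnt toast | detector, actual fire] ≈ 0.184

Under noisy-OR, P(detector | causes) = 1 − (1−0.046)·∏(1−qᵢ) over the active causes.
Sum P(detector|·) weighted by the priors over both values of burnt toast:
  P(detector | actual fire) = 0.93322×0.824 + 0.983305×0.176
        = 0.768973 + 0.173062 = 0.942035
Keeping only the burnt toast-present terms gives 0.173062, so
  P(burnt toast | detector, actual fire) = 0.173062 / 0.942035 ≈ 0.184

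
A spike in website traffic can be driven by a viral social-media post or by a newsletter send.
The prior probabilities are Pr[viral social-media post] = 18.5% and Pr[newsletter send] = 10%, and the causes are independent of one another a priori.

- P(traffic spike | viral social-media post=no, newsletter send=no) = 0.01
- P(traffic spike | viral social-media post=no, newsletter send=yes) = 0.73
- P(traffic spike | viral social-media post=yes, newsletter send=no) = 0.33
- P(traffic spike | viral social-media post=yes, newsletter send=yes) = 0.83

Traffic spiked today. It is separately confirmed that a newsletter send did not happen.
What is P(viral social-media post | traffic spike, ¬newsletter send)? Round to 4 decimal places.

Numerator (weight on configurations with viral social-media post): 0.33·0.185 = 0.061050
The normalizing constant is 0.01·0.815 + 0.33·0.185 = 0.069200
P(viral social-media post | traffic spike, ¬newsletter send) = 0.061050/0.069200 ≈ 0.8822

P(viral social-media post | traffic spike, ¬newsletter send) ≈ 0.8822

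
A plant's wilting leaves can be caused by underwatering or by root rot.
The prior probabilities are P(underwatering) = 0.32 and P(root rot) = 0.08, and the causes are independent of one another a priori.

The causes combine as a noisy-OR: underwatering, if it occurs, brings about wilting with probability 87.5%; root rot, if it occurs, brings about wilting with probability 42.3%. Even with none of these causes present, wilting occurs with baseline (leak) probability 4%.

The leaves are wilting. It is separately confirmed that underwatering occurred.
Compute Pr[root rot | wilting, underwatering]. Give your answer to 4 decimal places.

Under noisy-OR, P(wilting | causes) = 1 − (1−0.04)·∏(1−qᵢ) over the active causes.
P(wilting | underwatering) = 0.88×0.92 + 0.93076×0.08 = 0.809600 + 0.074461 = 0.884061
Restricting to configurations with root rot present: 0.93076×0.08 = 0.074461.
P(root rot | wilting, underwatering) = 0.074461 / 0.884061 ≈ 0.0842

Pr[root rot | wilting, underwatering] ≈ 0.0842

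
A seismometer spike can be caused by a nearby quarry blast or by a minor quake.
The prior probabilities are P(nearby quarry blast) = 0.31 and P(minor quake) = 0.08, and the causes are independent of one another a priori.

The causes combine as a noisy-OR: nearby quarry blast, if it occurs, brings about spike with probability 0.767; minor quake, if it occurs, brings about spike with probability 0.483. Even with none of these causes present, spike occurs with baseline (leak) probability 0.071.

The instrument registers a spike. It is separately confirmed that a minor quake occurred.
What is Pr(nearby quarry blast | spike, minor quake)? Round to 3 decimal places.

Pr(nearby quarry blast | spike, minor quake) ≈ 0.434

Under noisy-OR, P(spike | causes) = 1 − (1−0.071)·∏(1−qᵢ) over the active causes.
P(spike | minor quake) = 0.519707·0.69 + 0.888092·0.31 = 0.358598 + 0.275309 = 0.633907
Of this, 0.275309 comes from 0.888092·0.31 (the nearby quarry blast=true cases).
P(nearby quarry blast | spike, minor quake) = 0.275309 / 0.633907 ≈ 0.434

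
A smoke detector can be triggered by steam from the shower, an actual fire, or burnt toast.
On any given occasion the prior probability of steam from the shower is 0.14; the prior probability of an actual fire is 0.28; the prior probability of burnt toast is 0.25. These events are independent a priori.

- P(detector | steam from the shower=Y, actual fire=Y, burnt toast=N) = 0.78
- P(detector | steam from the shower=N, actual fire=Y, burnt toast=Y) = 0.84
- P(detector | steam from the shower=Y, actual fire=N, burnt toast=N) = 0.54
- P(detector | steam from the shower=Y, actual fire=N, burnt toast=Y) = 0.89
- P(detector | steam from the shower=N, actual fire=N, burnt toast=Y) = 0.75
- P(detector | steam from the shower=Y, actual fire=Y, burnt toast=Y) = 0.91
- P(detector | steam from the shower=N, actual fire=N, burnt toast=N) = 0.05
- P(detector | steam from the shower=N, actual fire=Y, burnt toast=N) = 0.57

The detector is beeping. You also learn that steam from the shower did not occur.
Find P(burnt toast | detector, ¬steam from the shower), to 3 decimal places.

P(burnt toast | detector, ¬steam from the shower) ≈ 0.569

P(detector | ¬steam from the shower) = 0.05*0.72*0.75 + 0.75*0.72*0.25 + 0.57*0.28*0.75 + 0.84*0.28*0.25 = 0.027000 + 0.135000 + 0.119700 + 0.058800 = 0.340500
The burnt toast-present share is 0.135000 + 0.058800 = 0.193800.
P(burnt toast | detector, ¬steam from the shower) = 0.193800 / 0.340500 ≈ 0.569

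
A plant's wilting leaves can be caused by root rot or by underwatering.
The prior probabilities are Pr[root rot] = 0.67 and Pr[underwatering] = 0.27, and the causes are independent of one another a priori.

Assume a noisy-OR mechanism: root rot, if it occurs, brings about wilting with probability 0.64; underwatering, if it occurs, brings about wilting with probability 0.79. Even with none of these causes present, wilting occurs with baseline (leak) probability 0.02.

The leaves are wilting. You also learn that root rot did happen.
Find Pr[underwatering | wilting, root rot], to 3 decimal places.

Under noisy-OR, P(wilting | causes) = 1 − (1−0.02)·∏(1−qᵢ) over the active causes.
P(wilting | root rot) = 0.6472×0.73 + 0.925912×0.27 = 0.472456 + 0.249996 = 0.722452
The underwatering-present share is 0.925912×0.27 = 0.249996.
Hence the posterior is 0.249996/0.722452 ≈ 0.346.

Pr[underwatering | wilting, root rot] ≈ 0.346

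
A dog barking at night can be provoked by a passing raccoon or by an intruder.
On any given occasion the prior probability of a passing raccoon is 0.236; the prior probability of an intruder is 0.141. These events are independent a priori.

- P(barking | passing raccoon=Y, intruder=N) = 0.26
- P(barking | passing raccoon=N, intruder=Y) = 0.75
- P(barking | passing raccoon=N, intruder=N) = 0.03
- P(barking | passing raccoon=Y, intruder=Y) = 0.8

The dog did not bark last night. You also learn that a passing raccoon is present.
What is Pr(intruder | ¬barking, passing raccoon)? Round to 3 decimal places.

P(¬barking | passing raccoon) = 0.74*0.859 + 0.2*0.141 = 0.635660 + 0.028200 = 0.663860
The intruder-present share is 0.2*0.141 = 0.028200.
So P(intruder | ¬barking, passing raccoon) = 0.028200/0.663860 ≈ 0.042.

Pr(intruder | ¬barking, passing raccoon) ≈ 0.042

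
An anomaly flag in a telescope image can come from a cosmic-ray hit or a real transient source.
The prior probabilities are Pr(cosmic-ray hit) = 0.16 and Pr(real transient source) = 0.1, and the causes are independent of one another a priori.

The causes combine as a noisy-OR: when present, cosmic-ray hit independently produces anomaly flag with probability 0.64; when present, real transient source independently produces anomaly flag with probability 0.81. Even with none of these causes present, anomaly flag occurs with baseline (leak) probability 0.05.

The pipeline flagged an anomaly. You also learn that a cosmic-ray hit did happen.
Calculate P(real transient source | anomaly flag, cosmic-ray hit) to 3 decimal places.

Under noisy-OR, P(anomaly flag | causes) = 1 − (1−0.05)·∏(1−qᵢ) over the active causes.
P(anomaly flag | cosmic-ray hit) = 0.658*0.9 + 0.93502*0.1 = 0.592200 + 0.093502 = 0.685702
Restricting to configurations with real transient source present: 0.93502*0.1 = 0.093502.
P(real transient source | anomaly flag, cosmic-ray hit) = 0.093502 / 0.685702 ≈ 0.136

P(real transient source | anomaly flag, cosmic-ray hit) ≈ 0.136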